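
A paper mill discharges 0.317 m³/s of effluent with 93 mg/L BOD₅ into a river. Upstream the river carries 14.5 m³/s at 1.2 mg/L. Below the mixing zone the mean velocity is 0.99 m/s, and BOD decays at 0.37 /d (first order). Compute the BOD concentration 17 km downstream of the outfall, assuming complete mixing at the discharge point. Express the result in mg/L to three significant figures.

After complete mixing, C₀ = (0.317·93 + 14.5·1.2) / 14.82 = 3.164 mg/L.
Travel time t = 1.7e+04 m / 0.99 m/s = 1.717e+04 s = 0.1987 d.
C = 3.164·exp(−0.37·0.1987) = 3.164·0.9291 = 2.94 mg/L.

2.94 mg/L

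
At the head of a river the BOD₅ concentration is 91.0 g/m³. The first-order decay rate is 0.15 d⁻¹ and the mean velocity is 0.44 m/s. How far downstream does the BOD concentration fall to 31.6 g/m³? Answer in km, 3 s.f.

From C = C₀·e^(−kt), t = ln(C₀/C)/k = ln(91.0/31.6)/0.15 = 1.058/0.15 = 7.051 d.
Distance = v·t = 0.44 m/s × 6.092e+05 s = 2.681e+05 m = 268.1 km.

268 km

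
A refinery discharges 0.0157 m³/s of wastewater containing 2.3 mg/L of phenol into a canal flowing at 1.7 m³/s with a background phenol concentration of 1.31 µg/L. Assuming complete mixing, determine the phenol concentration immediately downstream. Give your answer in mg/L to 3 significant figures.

0.0223 mg/L

1.31 µg/L = 0.00131 mg/L.
Flow-weighted mixing gives C = (0.0157·2.3 + 1.7·0.00131) / (0.0157 + 1.7) = 0.03834/1.716 = 0.02234 mg/L.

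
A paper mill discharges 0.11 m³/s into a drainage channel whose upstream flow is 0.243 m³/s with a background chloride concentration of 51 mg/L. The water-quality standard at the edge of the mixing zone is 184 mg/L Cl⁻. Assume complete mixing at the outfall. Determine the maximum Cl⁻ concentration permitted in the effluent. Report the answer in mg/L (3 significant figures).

Mass balance: 184·0.353 = 0.11·Cₑ + 0.243·51.
Cₑ = (64.95 − 12.39) / 0.11 = 477.8 mg/L.

478 mg/L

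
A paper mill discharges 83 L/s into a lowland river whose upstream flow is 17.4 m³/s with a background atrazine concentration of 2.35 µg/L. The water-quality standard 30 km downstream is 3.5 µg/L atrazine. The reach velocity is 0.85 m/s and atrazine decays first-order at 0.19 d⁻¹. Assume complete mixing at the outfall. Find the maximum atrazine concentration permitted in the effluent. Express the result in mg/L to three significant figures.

0.304 mg/L

83 L/s = 0.083 m³/s.
2.35 µg/L = 0.00235 mg/L.
3.5 µg/L = 0.0035 mg/L.
Travel time to the compliance point: t = 3e+04/0.85 = 3.529e+04 s = 0.4085 d; decay factor exp(−0.19·0.4085) = 0.9253.
So the concentration just after mixing may be at most 0.0035/0.9253 = 0.003782 mg/L.
Mass balance: 0.003782·17.48 = 0.083·Cₑ + 17.4·0.00235.
Cₑ = (0.06613 − 0.04089) / 0.083 = 0.3041 mg/L.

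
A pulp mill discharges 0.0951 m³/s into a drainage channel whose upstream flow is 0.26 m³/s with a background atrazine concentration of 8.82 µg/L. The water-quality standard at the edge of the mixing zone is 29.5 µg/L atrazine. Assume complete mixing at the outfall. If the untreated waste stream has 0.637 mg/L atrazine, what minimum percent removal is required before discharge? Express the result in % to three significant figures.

86.5 %

8.82 µg/L = 0.00882 mg/L.
29.5 µg/L = 0.0295 mg/L.
Mass balance: 0.0295·0.3551 = 0.0951·Cₑ + 0.26·0.00882.
Cₑ = (0.01048 − 0.002293) / 0.0951 = 0.08604 mg/L.
Required removal = 1 − 0.08604/0.637 = 86.49 %.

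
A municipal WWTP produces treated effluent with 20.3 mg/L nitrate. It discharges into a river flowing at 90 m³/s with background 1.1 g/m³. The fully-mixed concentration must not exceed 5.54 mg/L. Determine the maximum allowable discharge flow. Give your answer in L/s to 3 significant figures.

Mass balance at complete mixing: C_std·(Q_w + Q_r) = Q_w·C_e + Q_r·C_b.
Rearranging, Q_w = Q_r·(C_std − C_b)/(C_e − C_std) = 90·(5.54 − 1.1) / (20.3 − 5.54) = 27.07 m³/s.
= 2.707e+04 L/s.

27100 L/s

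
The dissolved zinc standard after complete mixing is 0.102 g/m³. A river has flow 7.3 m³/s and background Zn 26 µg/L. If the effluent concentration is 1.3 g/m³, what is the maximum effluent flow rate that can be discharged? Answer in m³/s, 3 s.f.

0.463 m³/s

26 µg/L = 0.026 mg/L.
Mass balance at complete mixing: C_std·(Q_w + Q_r) = Q_w·C_e + Q_r·C_b.
Rearranging, Q_w = Q_r·(C_std − C_b)/(C_e − C_std) = 7.3·(0.102 − 0.026) / (1.3 − 0.102) = 0.4631 m³/s.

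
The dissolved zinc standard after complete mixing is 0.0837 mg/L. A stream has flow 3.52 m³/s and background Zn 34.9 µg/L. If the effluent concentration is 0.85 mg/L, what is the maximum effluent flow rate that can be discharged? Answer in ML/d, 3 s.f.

19.4 ML/d

34.9 µg/L = 0.0349 mg/L.
Mass balance at complete mixing: C_std·(Q_w + Q_r) = Q_w·C_e + Q_r·C_b.
Rearranging, Q_w = Q_r·(C_std − C_b)/(C_e − C_std) = 3.52·(0.0837 − 0.0349) / (0.85 − 0.0837) = 0.2242 m³/s.
= 19.37 ML/d.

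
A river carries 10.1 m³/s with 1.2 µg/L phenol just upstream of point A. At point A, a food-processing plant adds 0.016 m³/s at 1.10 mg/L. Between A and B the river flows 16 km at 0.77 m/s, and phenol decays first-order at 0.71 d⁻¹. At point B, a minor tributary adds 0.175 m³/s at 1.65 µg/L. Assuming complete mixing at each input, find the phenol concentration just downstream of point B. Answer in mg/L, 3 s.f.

1.2 µg/L = 0.0012 mg/L.
After input A: C = (10.1·0.0012 + 0.016·1.1) / 10.12 = 0.002938 mg/L.
Over the 16 km reach to input B (t = 2.078e+04 s = 0.2405 d), decay gives C = 0.002938·exp(−0.71·0.2405) = 0.002477 mg/L.
1.65 µg/L = 0.00165 mg/L.
After input B: C = (10.12·0.002477 + 0.175·0.00165) / 10.29 = 0.002463 mg/L.

0.00246 mg/L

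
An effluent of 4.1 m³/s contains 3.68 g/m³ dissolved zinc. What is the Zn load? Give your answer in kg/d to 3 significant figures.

1300 kg/d

Mass flux = Q·C = 4.1 m³/s × 3.68 g/m³ = 15.09 g/s.
= 15.09 g/s × 86.4 = 1304 kg/d.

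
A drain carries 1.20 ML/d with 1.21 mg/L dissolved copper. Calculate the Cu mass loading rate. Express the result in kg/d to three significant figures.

1.45 kg/d

1.20 ML/d = 0.01389 m³/s.
Mass flux = Q·C = 0.01389 m³/s × 1.21 g/m³ = 0.01681 g/s.
= 0.01681 g/s × 86.4 = 1.452 kg/d.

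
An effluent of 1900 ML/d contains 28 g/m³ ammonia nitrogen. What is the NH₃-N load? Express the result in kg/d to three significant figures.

53200 kg/d

1900 ML/d = 21.99 m³/s.
Mass flux = Q·C = 21.99 m³/s × 28 g/m³ = 615.7 g/s.
= 615.7 g/s × 86.4 = 5.32e+04 kg/d.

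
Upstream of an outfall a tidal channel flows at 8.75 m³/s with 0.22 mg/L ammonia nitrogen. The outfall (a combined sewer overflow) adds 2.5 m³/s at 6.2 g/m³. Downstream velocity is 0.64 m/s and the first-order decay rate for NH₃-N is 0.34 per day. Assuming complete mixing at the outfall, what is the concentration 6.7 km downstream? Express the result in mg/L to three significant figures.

After complete mixing, C₀ = (2.5·6.2 + 8.75·0.22) / 11.25 = 1.549 mg/L.
Travel time t = 6700 m / 0.64 m/s = 1.047e+04 s = 0.1212 d.
C = 1.549·exp(−0.34·0.1212) = 1.549·0.9596 = 1.486 mg/L.

1.49 mg/L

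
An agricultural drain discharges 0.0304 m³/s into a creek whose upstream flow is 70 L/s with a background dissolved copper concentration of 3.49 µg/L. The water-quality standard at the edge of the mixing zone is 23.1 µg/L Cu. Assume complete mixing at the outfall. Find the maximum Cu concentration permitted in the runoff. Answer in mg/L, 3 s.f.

0.0683 mg/L

70 L/s = 0.07 m³/s.
3.49 µg/L = 0.00349 mg/L.
23.1 µg/L = 0.0231 mg/L.
Mass balance: 0.0231·0.1004 = 0.0304·Cₑ + 0.07·0.00349.
Cₑ = (0.002319 − 0.0002443) / 0.0304 = 0.06825 mg/L.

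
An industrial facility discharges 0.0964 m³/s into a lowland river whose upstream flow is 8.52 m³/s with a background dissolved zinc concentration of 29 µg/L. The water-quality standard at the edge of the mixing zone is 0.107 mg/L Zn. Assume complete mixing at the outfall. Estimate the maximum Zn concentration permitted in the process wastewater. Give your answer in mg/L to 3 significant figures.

7.00 mg/L

29 µg/L = 0.029 mg/L.
Mass balance: 0.107·8.616 = 0.0964·Cₑ + 8.52·0.029.
Cₑ = (0.922 − 0.2471) / 0.0964 = 7.001 mg/L.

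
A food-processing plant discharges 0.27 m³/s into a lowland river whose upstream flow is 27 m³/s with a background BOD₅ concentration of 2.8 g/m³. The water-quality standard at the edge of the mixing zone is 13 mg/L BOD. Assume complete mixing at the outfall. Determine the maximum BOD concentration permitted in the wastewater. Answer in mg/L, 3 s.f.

Mass balance: 13·27.27 = 0.27·Cₑ + 27·2.8.
Cₑ = (354.5 − 75.6) / 0.27 = 1033 mg/L.

1030 mg/L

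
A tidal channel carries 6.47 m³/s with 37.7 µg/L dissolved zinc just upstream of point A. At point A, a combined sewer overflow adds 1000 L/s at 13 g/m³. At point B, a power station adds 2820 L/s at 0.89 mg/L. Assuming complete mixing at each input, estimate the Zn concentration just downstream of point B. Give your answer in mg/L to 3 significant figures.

37.7 µg/L = 0.0377 mg/L.
1000 L/s = 1 m³/s.
After input A: C = (6.47·0.0377 + 1·13) / 7.47 = 1.773 mg/L.
2820 L/s = 2.82 m³/s.
After input B: C = (7.47·1.773 + 2.82·0.89) / 10.29 = 1.531 mg/L.

1.53 mg/L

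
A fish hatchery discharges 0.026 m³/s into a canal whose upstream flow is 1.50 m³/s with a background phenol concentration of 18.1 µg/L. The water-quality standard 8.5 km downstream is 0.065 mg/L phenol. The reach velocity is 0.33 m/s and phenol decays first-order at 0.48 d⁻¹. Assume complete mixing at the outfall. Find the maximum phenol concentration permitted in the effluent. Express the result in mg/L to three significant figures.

3.36 mg/L

18.1 µg/L = 0.0181 mg/L.
Travel time to the compliance point: t = 8500/0.33 = 2.576e+04 s = 0.2981 d; decay factor exp(−0.48·0.2981) = 0.8667.
So the concentration just after mixing may be at most 0.065/0.8667 = 0.075 mg/L.
Mass balance: 0.075·1.526 = 0.026·Cₑ + 1.5·0.0181.
Cₑ = (0.1144 − 0.02715) / 0.026 = 3.358 mg/L.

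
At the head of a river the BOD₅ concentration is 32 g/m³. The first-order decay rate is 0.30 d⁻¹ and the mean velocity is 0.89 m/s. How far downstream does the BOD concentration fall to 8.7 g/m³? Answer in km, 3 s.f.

334 km

From C = C₀·e^(−kt), t = ln(C₀/C)/k = ln(32/8.7)/0.30 = 1.302/0.30 = 4.341 d.
Distance = v·t = 0.89 m/s × 3.751e+05 s = 3.338e+05 m = 333.8 km.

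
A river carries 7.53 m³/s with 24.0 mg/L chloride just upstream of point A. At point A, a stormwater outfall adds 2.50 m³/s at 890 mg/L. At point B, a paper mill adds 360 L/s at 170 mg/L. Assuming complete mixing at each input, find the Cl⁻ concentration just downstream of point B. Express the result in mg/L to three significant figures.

After input A: C = (7.53·24 + 2.5·890) / 10.03 = 239.9 mg/L.
360 L/s = 0.36 m³/s.
After input B: C = (10.03·239.9 + 0.36·170) / 10.39 = 237.4 mg/L.

237 mg/L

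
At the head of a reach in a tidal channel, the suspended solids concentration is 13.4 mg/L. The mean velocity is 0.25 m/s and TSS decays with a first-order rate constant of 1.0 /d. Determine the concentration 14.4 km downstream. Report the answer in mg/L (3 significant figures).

6.88 mg/L

Travel time t = 14.4 km / 0.25 m/s = 1.44e+04/0.25 = 5.76e+04 s = 0.6667 d.
First-order decay: C = 13.4·exp(−1.0·0.6667) = 13.4·0.5134 = 6.88 mg/L.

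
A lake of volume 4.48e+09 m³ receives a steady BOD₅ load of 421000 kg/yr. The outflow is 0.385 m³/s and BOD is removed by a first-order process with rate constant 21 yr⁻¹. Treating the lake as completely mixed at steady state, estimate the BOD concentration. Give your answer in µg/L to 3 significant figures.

Outflow Q = 0.385 m³/s × 3.156e+07 s/yr = 1.215e+07 m³/yr.
Steady-state CSTR mass balance: W = Q·C + k·V·C, so C = W/(Q + kV).
Q + kV = 1.215e+07 + 21·4.48e+09 = 9.409e+10 m³/yr.
C = 421000/9.409e+10 = 4.474e-06 kg/m³ = 0.004474 mg/L = 4.474 µg/L.

4.47 µg/L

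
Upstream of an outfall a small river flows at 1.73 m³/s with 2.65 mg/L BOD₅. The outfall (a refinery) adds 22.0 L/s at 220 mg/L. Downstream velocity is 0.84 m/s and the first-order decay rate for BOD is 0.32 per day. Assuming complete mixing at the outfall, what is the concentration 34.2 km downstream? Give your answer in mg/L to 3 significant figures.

4.63 mg/L

22.0 L/s = 0.022 m³/s.
After complete mixing, C₀ = (0.022·220 + 1.73·2.65) / 1.752 = 5.379 mg/L.
Travel time t = 3.42e+04 m / 0.84 m/s = 4.071e+04 s = 0.4712 d.
C = 5.379·exp(−0.32·0.4712) = 5.379·0.86 = 4.626 mg/L.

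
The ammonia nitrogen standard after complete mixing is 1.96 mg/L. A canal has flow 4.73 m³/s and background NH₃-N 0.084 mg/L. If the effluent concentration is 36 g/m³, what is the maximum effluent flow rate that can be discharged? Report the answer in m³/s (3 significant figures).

Mass balance at complete mixing: C_std·(Q_w + Q_r) = Q_w·C_e + Q_r·C_b.
Rearranging, Q_w = Q_r·(C_std − C_b)/(C_e − C_std) = 4.73·(1.96 − 0.084) / (36 − 1.96) = 0.2607 m³/s.

0.261 m³/s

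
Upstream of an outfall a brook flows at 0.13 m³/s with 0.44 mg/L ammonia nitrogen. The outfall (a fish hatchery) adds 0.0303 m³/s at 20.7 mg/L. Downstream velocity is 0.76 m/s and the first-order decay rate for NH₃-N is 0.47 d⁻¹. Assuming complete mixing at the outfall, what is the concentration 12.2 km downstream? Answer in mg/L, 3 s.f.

3.91 mg/L

After complete mixing, C₀ = (0.0303·20.7 + 0.13·0.44) / 0.1603 = 4.27 mg/L.
Travel time t = 1.22e+04 m / 0.76 m/s = 1.605e+04 s = 0.1858 d.
C = 4.27·exp(−0.47·0.1858) = 4.27·0.9164 = 3.913 mg/L.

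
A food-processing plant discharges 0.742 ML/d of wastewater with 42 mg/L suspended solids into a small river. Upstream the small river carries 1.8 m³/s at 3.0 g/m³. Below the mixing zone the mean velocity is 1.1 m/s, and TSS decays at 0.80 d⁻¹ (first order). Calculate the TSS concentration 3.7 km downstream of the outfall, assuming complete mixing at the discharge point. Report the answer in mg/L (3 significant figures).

0.742 ML/d = 0.008588 m³/s.
After complete mixing, C₀ = (0.008588·42 + 1.8·3) / 1.809 = 3.185 mg/L.
Travel time t = 3700 m / 1.1 m/s = 3364 s = 0.03893 d.
C = 3.185·exp(−0.80·0.03893) = 3.185·0.9693 = 3.088 mg/L.

3.09 mg/L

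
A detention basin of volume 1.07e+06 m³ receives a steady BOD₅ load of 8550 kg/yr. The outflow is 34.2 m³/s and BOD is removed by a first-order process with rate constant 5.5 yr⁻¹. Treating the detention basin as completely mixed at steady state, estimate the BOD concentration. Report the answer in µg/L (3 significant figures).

7.88 µg/L

Outflow Q = 34.2 m³/s × 3.156e+07 s/yr = 1.079e+09 m³/yr.
Steady-state CSTR mass balance: W = Q·C + k·V·C, so C = W/(Q + kV).
Q + kV = 1.079e+09 + 5.5·1.07e+06 = 1.085e+09 m³/yr.
C = 8550/1.085e+09 = 7.879e-06 kg/m³ = 0.007879 mg/L = 7.879 µg/L.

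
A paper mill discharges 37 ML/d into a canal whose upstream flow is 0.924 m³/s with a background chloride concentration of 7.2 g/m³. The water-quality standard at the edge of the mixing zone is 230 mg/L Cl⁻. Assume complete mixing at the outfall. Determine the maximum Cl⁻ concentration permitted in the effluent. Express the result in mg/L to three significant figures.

37 ML/d = 0.4282 m³/s.
Mass balance: 230·1.352 = 0.4282·Cₑ + 0.924·7.2.
Cₑ = (311 − 6.653) / 0.4282 = 710.7 mg/L.

711 mg/L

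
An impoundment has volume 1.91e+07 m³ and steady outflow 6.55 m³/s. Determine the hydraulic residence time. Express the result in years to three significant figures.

0.0924 yr

Q = 6.55 m³/s × 3.156e+07 s/yr = 2.067e+08 m³/yr.
Hydraulic residence time τ = V/Q = 1.91e+07/2.067e+08 = 0.0924 yr.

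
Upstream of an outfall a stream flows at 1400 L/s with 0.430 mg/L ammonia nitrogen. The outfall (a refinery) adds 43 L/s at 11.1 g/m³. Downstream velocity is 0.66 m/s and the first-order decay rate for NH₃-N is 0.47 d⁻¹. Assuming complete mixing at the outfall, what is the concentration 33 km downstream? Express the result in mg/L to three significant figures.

0.570 mg/L

43 L/s = 0.043 m³/s.
1400 L/s = 1.4 m³/s.
After complete mixing, C₀ = (0.043·11.1 + 1.4·0.43) / 1.443 = 0.748 mg/L.
Travel time t = 3.3e+04 m / 0.66 m/s = 5e+04 s = 0.5787 d.
C = 0.748·exp(−0.47·0.5787) = 0.748·0.7619 = 0.5698 mg/L.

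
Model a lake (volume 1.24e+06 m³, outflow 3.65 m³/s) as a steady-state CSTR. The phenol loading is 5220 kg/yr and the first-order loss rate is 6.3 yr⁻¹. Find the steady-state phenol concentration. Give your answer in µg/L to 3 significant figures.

42.4 µg/L

Outflow Q = 3.65 m³/s × 3.156e+07 s/yr = 1.152e+08 m³/yr.
Steady-state CSTR mass balance: W = Q·C + k·V·C, so C = W/(Q + kV).
Q + kV = 1.152e+08 + 6.3·1.24e+06 = 1.23e+08 m³/yr.
C = 5220/1.23e+08 = 4.244e-05 kg/m³ = 0.04244 mg/L = 42.44 µg/L.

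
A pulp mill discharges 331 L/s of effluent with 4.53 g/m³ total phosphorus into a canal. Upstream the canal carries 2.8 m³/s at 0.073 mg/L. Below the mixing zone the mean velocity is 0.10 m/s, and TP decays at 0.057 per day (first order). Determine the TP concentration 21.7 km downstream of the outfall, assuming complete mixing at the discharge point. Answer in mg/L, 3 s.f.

331 L/s = 0.331 m³/s.
After complete mixing, C₀ = (0.331·4.53 + 2.8·0.073) / 3.131 = 0.5442 mg/L.
Travel time t = 2.17e+04 m / 0.10 m/s = 2.17e+05 s = 2.512 d.
C = 0.5442·exp(−0.057·2.512) = 0.5442·0.8666 = 0.4716 mg/L.

0.472 mg/L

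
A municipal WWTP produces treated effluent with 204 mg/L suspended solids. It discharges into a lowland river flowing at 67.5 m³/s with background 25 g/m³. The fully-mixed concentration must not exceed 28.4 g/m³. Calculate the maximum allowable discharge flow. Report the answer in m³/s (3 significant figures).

1.31 m³/s

Mass balance at complete mixing: C_std·(Q_w + Q_r) = Q_w·C_e + Q_r·C_b.
Rearranging, Q_w = Q_r·(C_std − C_b)/(C_e − C_std) = 67.5·(28.4 − 25) / (204 − 28.4) = 1.307 m³/s.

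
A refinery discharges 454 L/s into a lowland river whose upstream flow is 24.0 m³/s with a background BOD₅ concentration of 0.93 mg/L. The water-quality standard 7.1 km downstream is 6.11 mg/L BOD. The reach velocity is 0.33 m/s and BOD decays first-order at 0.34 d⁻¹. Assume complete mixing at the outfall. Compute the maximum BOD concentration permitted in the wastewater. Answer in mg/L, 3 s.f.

309 mg/L

454 L/s = 0.454 m³/s.
Travel time to the compliance point: t = 7100/0.33 = 2.152e+04 s = 0.249 d; decay factor exp(−0.34·0.249) = 0.9188.
So the concentration just after mixing may be at most 6.11/0.9188 = 6.65 mg/L.
Mass balance: 6.65·24.45 = 0.454·Cₑ + 24·0.93.
Cₑ = (162.6 − 22.32) / 0.454 = 309 mg/L.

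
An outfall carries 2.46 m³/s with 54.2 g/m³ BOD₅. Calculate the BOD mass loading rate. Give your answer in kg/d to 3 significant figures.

11500 kg/d

Mass flux = Q·C = 2.46 m³/s × 54.2 g/m³ = 133.3 g/s.
= 133.3 g/s × 86.4 = 1.152e+04 kg/d.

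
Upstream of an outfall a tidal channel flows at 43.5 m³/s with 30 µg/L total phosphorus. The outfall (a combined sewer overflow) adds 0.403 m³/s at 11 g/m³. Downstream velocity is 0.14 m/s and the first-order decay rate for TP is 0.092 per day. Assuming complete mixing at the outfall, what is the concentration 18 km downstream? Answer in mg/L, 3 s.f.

30 µg/L = 0.03 mg/L.
After complete mixing, C₀ = (0.403·11 + 43.5·0.03) / 43.9 = 0.1307 mg/L.
Travel time t = 1.8e+04 m / 0.14 m/s = 1.286e+05 s = 1.488 d.
C = 0.1307·exp(−0.092·1.488) = 0.1307·0.8721 = 0.114 mg/L.

0.114 mg/L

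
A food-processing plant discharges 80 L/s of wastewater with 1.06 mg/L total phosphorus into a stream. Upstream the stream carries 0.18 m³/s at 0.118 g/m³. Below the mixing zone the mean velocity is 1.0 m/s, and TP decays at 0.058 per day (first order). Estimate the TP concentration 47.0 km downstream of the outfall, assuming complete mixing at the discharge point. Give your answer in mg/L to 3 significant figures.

0.395 mg/L

80 L/s = 0.08 m³/s.
After complete mixing, C₀ = (0.08·1.06 + 0.18·0.118) / 0.26 = 0.4078 mg/L.
Travel time t = 4.7e+04 m / 1.0 m/s = 4.7e+04 s = 0.544 d.
C = 0.4078·exp(−0.058·0.544) = 0.4078·0.9689 = 0.3952 mg/L.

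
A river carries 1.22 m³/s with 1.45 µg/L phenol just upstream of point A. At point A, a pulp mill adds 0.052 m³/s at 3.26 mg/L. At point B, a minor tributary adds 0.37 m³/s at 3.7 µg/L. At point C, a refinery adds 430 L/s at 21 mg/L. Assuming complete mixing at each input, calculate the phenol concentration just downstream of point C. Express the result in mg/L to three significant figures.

4.44 mg/L

1.45 µg/L = 0.00145 mg/L.
After input A: C = (1.22·0.00145 + 0.052·3.26) / 1.272 = 0.1347 mg/L.
3.7 µg/L = 0.0037 mg/L.
After input B: C = (1.272·0.1347 + 0.37·0.0037) / 1.642 = 0.1052 mg/L.
430 L/s = 0.43 m³/s.
After input C: C = (1.642·0.1052 + 0.43·21) / 2.072 = 4.441 mg/L.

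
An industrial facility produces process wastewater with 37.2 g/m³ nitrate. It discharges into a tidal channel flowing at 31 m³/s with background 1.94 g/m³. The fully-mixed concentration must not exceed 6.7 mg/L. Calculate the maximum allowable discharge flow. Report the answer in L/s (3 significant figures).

4840 L/s

Mass balance at complete mixing: C_std·(Q_w + Q_r) = Q_w·C_e + Q_r·C_b.
Rearranging, Q_w = Q_r·(C_std − C_b)/(C_e − C_std) = 31·(6.7 − 1.94) / (37.2 − 6.7) = 4.838 m³/s.
= 4838 L/s.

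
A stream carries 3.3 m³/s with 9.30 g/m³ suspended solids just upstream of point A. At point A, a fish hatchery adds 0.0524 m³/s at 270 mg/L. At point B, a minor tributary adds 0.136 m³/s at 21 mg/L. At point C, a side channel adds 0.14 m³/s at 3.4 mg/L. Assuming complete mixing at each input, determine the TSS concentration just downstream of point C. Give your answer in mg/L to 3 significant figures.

13.3 mg/L

After input A: C = (3.3·9.3 + 0.0524·270) / 3.352 = 13.37 mg/L.
After input B: C = (3.352·13.37 + 0.136·21) / 3.488 = 13.67 mg/L.
After input C: C = (3.488·13.67 + 0.14·3.4) / 3.628 = 13.28 mg/L.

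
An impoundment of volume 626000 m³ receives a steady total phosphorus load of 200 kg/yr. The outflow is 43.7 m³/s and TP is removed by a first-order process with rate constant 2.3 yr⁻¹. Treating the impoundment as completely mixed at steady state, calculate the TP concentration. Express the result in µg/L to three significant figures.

0.145 µg/L

Outflow Q = 43.7 m³/s × 3.156e+07 s/yr = 1.379e+09 m³/yr.
Steady-state CSTR mass balance: W = Q·C + k·V·C, so C = W/(Q + kV).
Q + kV = 1.379e+09 + 2.3·626000 = 1.381e+09 m³/yr.
C = 200/1.381e+09 = 1.449e-07 kg/m³ = 0.0001449 mg/L = 0.1449 µg/L.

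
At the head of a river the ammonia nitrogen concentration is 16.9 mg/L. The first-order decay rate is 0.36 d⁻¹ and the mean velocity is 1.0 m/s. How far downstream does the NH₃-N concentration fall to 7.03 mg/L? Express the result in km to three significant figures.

From C = C₀·e^(−kt), t = ln(C₀/C)/k = ln(16.9/7.03)/0.36 = 0.8771/0.36 = 2.436 d.
Distance = v·t = 1.0 m/s × 2.105e+05 s = 2.105e+05 m = 210.5 km.

211 km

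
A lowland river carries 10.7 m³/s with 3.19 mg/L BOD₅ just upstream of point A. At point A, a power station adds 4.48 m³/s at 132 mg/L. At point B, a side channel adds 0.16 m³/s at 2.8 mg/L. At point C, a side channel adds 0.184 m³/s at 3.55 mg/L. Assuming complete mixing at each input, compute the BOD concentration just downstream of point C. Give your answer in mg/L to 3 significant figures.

40.4 mg/L

After input A: C = (10.7·3.19 + 4.48·132) / 15.18 = 41.21 mg/L.
After input B: C = (15.18·41.21 + 0.16·2.8) / 15.34 = 40.8 mg/L.
After input C: C = (15.34·40.8 + 0.184·3.55) / 15.52 = 40.36 mg/L.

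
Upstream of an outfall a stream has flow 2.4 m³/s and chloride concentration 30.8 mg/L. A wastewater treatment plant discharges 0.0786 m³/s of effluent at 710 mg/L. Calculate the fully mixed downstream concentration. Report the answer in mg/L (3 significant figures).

Flow-weighted mixing gives C = (0.0786·710 + 2.4·30.8) / (0.0786 + 2.4) = 129.7/2.479 = 52.34 mg/L.

52.3 mg/L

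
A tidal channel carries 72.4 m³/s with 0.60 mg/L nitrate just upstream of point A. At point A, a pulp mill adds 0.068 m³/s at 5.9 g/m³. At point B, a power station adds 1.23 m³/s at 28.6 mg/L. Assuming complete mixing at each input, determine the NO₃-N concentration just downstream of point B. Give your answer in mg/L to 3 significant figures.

After input A: C = (72.4·0.6 + 0.068·5.9) / 72.47 = 0.605 mg/L.
After input B: C = (72.47·0.605 + 1.23·28.6) / 73.7 = 1.072 mg/L.

1.07 mg/L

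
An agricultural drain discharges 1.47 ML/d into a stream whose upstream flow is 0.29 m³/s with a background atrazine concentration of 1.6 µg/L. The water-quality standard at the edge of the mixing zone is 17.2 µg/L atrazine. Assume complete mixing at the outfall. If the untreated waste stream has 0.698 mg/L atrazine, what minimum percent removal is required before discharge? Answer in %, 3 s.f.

1.47 ML/d = 0.01701 m³/s.
1.6 µg/L = 0.0016 mg/L.
17.2 µg/L = 0.0172 mg/L.
Mass balance: 0.0172·0.307 = 0.01701·Cₑ + 0.29·0.0016.
Cₑ = (0.005281 − 0.000464) / 0.01701 = 0.2831 mg/L.
Required removal = 1 − 0.2831/0.698 = 59.44 %.

59.4 %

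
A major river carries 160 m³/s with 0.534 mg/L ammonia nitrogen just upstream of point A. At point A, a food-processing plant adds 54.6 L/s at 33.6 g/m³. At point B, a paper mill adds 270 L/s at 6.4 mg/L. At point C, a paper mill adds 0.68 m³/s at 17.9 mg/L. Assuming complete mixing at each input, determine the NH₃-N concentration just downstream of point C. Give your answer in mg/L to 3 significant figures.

0.628 mg/L

54.6 L/s = 0.0546 m³/s.
After input A: C = (160·0.534 + 0.0546·33.6) / 160.1 = 0.5453 mg/L.
270 L/s = 0.27 m³/s.
After input B: C = (160.1·0.5453 + 0.27·6.4) / 160.3 = 0.5551 mg/L.
After input C: C = (160.3·0.5551 + 0.68·17.9) / 161 = 0.6284 mg/L.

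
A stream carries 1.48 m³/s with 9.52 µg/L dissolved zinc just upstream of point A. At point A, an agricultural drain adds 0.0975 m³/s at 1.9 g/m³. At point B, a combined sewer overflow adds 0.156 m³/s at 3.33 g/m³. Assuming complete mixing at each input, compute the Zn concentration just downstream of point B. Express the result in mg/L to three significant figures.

0.415 mg/L

9.52 µg/L = 0.00952 mg/L.
After input A: C = (1.48·0.00952 + 0.0975·1.9) / 1.577 = 0.1264 mg/L.
After input B: C = (1.577·0.1264 + 0.156·3.33) / 1.733 = 0.4147 mg/L.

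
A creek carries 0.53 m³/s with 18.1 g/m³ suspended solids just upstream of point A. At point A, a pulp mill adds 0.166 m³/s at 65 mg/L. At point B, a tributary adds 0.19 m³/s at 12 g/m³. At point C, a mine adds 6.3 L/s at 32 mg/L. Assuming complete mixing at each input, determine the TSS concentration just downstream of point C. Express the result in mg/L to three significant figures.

25.6 mg/L

After input A: C = (0.53·18.1 + 0.166·65) / 0.696 = 29.29 mg/L.
After input B: C = (0.696·29.29 + 0.19·12) / 0.886 = 25.58 mg/L.
6.3 L/s = 0.0063 m³/s.
After input C: C = (0.886·25.58 + 0.0063·32) / 0.8923 = 25.62 mg/L.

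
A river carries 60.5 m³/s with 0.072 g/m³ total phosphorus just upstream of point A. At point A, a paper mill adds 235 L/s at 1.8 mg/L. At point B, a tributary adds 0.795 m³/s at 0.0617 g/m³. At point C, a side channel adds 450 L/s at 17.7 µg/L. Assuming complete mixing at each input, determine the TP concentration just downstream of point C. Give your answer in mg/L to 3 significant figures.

235 L/s = 0.235 m³/s.
After input A: C = (60.5·0.072 + 0.235·1.8) / 60.73 = 0.07869 mg/L.
After input B: C = (60.73·0.07869 + 0.795·0.0617) / 61.53 = 0.07847 mg/L.
450 L/s = 0.45 m³/s.
17.7 µg/L = 0.0177 mg/L.
After input C: C = (61.53·0.07847 + 0.45·0.0177) / 61.98 = 0.07803 mg/L.

0.0780 mg/L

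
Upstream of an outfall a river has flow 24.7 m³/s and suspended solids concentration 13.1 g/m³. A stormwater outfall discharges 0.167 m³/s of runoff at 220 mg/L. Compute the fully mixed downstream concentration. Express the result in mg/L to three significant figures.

14.5 mg/L

Flow-weighted mixing gives C = (0.167·220 + 24.7·13.1) / (0.167 + 24.7) = 360.3/24.87 = 14.49 mg/L.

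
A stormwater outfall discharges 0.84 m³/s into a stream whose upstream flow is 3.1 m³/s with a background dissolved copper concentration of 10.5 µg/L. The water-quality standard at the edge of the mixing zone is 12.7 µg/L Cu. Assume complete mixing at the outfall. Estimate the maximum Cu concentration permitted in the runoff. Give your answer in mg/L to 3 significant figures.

0.0208 mg/L

10.5 µg/L = 0.0105 mg/L.
12.7 µg/L = 0.0127 mg/L.
Mass balance: 0.0127·3.94 = 0.84·Cₑ + 3.1·0.0105.
Cₑ = (0.05004 − 0.03255) / 0.84 = 0.02082 mg/L.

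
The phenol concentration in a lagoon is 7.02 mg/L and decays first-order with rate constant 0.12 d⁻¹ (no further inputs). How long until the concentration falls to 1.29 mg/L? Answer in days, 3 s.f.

14.1 d

t = ln(C₀/C)/k = ln(7.02/1.29)/0.12 = 1.694/0.12 = 14.12 d.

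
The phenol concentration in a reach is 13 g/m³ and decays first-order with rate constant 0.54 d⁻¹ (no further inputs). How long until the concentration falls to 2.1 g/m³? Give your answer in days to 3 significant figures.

3.38 d

t = ln(C₀/C)/k = ln(13/2.1)/0.54 = 1.823/0.54 = 3.376 d.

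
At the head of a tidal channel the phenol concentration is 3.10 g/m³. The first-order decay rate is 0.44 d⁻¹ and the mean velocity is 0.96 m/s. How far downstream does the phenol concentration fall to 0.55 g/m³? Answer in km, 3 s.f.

326 km

From C = C₀·e^(−kt), t = ln(C₀/C)/k = ln(3.10/0.55)/0.44 = 1.729/0.44 = 3.93 d.
Distance = v·t = 0.96 m/s × 3.396e+05 s = 3.26e+05 m = 326 km.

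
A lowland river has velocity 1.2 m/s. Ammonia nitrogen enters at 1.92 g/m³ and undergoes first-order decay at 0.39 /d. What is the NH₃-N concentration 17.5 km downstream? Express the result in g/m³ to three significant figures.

Travel time t = 17.5 km / 1.2 m/s = 1.75e+04/1.2 = 1.458e+04 s = 0.1688 d.
First-order decay: C = 1.92·exp(−0.39·0.1688) = 1.92·0.9363 = 1.798 g/m³.

1.80 g/m³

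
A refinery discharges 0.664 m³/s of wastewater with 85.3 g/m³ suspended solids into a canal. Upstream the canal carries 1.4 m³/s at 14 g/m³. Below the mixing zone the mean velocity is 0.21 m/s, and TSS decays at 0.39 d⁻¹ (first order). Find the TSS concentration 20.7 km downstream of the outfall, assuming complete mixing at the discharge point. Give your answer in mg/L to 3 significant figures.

23.7 mg/L

After complete mixing, C₀ = (0.664·85.3 + 1.4·14) / 2.064 = 36.94 mg/L.
Travel time t = 2.07e+04 m / 0.21 m/s = 9.857e+04 s = 1.141 d.
C = 36.94·exp(−0.39·1.141) = 36.94·0.6409 = 23.67 mg/L.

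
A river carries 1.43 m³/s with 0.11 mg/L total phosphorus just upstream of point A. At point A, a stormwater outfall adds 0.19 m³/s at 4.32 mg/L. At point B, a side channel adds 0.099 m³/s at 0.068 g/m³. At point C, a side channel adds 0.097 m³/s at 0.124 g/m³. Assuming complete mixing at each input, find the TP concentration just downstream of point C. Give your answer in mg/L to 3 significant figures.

After input A: C = (1.43·0.11 + 0.19·4.32) / 1.62 = 0.6038 mg/L.
After input B: C = (1.62·0.6038 + 0.099·0.068) / 1.719 = 0.5729 mg/L.
After input C: C = (1.719·0.5729 + 0.097·0.124) / 1.816 = 0.5489 mg/L.

0.549 mg/L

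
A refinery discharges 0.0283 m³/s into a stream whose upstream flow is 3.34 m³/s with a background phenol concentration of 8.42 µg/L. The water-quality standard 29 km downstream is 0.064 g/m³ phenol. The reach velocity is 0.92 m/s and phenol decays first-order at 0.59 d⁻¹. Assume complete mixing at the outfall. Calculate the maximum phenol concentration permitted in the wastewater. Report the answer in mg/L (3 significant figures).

8.45 mg/L

8.42 µg/L = 0.00842 mg/L.
Travel time to the compliance point: t = 2.9e+04/0.92 = 3.152e+04 s = 0.3648 d; decay factor exp(−0.59·0.3648) = 0.8063.
So the concentration just after mixing may be at most 0.064/0.8063 = 0.07937 mg/L.
Mass balance: 0.07937·3.368 = 0.0283·Cₑ + 3.34·0.00842.
Cₑ = (0.2673 − 0.02812) / 0.0283 = 8.453 mg/L.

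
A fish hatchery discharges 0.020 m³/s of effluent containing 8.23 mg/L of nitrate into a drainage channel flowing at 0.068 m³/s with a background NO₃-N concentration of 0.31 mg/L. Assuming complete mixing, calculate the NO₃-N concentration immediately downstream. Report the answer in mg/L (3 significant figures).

Conservation of mass across the mixing zone: C = (0.02·8.23 + 0.068·0.31) / (0.02 + 0.068) = 0.1857/0.088 = 2.11 mg/L.

2.11 mg/L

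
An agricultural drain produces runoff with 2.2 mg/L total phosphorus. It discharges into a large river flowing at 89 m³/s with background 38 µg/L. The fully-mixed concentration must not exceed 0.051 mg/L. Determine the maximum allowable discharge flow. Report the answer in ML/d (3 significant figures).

46.5 ML/d

38 µg/L = 0.038 mg/L.
Mass balance at complete mixing: C_std·(Q_w + Q_r) = Q_w·C_e + Q_r·C_b.
Rearranging, Q_w = Q_r·(C_std − C_b)/(C_e − C_std) = 89·(0.051 − 0.038) / (2.2 − 0.051) = 0.5384 m³/s.
= 46.52 ML/d.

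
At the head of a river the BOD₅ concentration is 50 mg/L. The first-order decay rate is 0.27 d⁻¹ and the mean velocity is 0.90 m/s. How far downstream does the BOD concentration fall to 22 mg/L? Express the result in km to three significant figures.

From C = C₀·e^(−kt), t = ln(C₀/C)/k = ln(50/22)/0.27 = 0.821/0.27 = 3.041 d.
Distance = v·t = 0.90 m/s × 2.627e+05 s = 2.364e+05 m = 236.4 km.

236 km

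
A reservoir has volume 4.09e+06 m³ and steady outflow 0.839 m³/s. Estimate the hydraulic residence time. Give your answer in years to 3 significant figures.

0.154 yr

Q = 0.839 m³/s × 3.156e+07 s/yr = 2.648e+07 m³/yr.
Hydraulic residence time τ = V/Q = 4.09e+06/2.648e+07 = 0.1545 yr.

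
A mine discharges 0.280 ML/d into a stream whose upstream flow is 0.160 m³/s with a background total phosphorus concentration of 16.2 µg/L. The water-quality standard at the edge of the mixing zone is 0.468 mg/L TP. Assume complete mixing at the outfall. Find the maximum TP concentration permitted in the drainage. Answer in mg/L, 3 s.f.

22.8 mg/L

0.280 ML/d = 0.003241 m³/s.
16.2 µg/L = 0.0162 mg/L.
Mass balance: 0.468·0.1632 = 0.003241·Cₑ + 0.16·0.0162.
Cₑ = (0.0764 − 0.002592) / 0.003241 = 22.77 mg/L.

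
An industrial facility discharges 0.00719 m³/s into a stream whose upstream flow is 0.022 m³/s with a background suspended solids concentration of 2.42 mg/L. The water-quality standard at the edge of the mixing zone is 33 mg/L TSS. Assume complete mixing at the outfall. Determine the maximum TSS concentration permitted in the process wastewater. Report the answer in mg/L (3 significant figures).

Mass balance: 33·0.02919 = 0.00719·Cₑ + 0.022·2.42.
Cₑ = (0.9633 − 0.05324) / 0.00719 = 126.6 mg/L.

127 mg/L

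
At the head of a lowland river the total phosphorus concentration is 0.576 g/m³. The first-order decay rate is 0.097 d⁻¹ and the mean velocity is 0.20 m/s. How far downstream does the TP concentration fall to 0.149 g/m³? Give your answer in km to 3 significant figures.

241 km

From C = C₀·e^(−kt), t = ln(C₀/C)/k = ln(0.576/0.149)/0.097 = 1.352/0.097 = 13.94 d.
Distance = v·t = 0.20 m/s × 1.204e+06 s = 2.409e+05 m = 240.9 km.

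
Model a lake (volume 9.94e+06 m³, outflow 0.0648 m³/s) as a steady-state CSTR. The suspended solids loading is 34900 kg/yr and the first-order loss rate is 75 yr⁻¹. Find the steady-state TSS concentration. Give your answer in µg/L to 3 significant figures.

46.7 µg/L

Outflow Q = 0.0648 m³/s × 3.156e+07 s/yr = 2.045e+06 m³/yr.
Steady-state CSTR mass balance: W = Q·C + k·V·C, so C = W/(Q + kV).
Q + kV = 2.045e+06 + 75·9.94e+06 = 7.475e+08 m³/yr.
C = 34900/7.475e+08 = 4.669e-05 kg/m³ = 0.04669 mg/L = 46.69 µg/L.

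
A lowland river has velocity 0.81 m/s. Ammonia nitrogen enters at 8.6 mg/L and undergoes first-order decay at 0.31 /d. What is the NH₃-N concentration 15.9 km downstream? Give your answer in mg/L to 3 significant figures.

8.02 mg/L

Travel time t = 15.9 km / 0.81 m/s = 1.59e+04/0.81 = 1.963e+04 s = 0.2272 d.
First-order decay: C = 8.6·exp(−0.31·0.2272) = 8.6·0.932 = 8.015 mg/L.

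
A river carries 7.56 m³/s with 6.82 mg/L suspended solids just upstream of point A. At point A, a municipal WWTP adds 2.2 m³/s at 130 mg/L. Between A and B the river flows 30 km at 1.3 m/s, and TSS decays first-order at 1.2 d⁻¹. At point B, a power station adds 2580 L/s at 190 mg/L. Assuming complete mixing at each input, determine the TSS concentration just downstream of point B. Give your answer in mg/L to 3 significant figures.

After input A: C = (7.56·6.82 + 2.2·130) / 9.76 = 34.59 mg/L.
Over the 30 km reach to input B (t = 2.308e+04 s = 0.2671 d), decay gives C = 34.59·exp(−1.2·0.2671) = 25.1 mg/L.
2580 L/s = 2.58 m³/s.
After input B: C = (9.76·25.1 + 2.58·190) / 12.34 = 59.58 mg/L.

59.6 mg/L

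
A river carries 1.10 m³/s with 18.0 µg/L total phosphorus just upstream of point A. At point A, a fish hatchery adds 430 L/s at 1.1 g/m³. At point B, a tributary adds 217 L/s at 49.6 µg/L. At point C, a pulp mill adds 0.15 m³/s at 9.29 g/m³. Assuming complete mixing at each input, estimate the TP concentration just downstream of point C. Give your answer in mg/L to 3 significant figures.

18.0 µg/L = 0.018 mg/L.
430 L/s = 0.43 m³/s.
After input A: C = (1.1·0.018 + 0.43·1.1) / 1.53 = 0.3221 mg/L.
217 L/s = 0.217 m³/s.
49.6 µg/L = 0.0496 mg/L.
After input B: C = (1.53·0.3221 + 0.217·0.0496) / 1.747 = 0.2882 mg/L.
After input C: C = (1.747·0.2882 + 0.15·9.29) / 1.897 = 1 mg/L.

1.00 mg/L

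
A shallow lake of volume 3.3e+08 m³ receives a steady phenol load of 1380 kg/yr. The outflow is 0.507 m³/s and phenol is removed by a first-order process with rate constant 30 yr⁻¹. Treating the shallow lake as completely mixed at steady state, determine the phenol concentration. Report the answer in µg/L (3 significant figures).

Outflow Q = 0.507 m³/s × 3.156e+07 s/yr = 1.6e+07 m³/yr.
Steady-state CSTR mass balance: W = Q·C + k·V·C, so C = W/(Q + kV).
Q + kV = 1.6e+07 + 30·3.3e+08 = 9.916e+09 m³/yr.
C = 1380/9.916e+09 = 1.392e-07 kg/m³ = 0.0001392 mg/L = 0.1392 µg/L.

0.139 µg/L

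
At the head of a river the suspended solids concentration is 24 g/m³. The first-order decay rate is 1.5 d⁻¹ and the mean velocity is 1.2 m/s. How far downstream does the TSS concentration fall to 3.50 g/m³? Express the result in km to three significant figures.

From C = C₀·e^(−kt), t = ln(C₀/C)/k = ln(24/3.50)/1.5 = 1.925/1.5 = 1.284 d.
Distance = v·t = 1.2 m/s × 1.109e+05 s = 1.331e+05 m = 133.1 km.

133 km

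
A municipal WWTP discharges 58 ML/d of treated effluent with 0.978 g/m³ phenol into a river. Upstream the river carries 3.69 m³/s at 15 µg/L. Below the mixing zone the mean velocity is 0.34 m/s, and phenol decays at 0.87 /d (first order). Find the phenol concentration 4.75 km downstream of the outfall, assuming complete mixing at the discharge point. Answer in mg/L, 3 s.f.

0.142 mg/L

58 ML/d = 0.6713 m³/s.
15 µg/L = 0.015 mg/L.
After complete mixing, C₀ = (0.6713·0.978 + 3.69·0.015) / 4.361 = 0.1632 mg/L.
Travel time t = 4750 m / 0.34 m/s = 1.397e+04 s = 0.1617 d.
C = 0.1632·exp(−0.87·0.1617) = 0.1632·0.8688 = 0.1418 mg/L.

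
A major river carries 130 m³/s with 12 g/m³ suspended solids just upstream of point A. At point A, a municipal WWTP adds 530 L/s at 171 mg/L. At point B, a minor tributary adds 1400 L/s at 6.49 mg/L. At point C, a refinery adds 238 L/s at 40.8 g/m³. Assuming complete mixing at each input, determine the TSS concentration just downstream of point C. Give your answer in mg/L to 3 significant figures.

530 L/s = 0.53 m³/s.
After input A: C = (130·12 + 0.53·171) / 130.5 = 12.65 mg/L.
1400 L/s = 1.4 m³/s.
After input B: C = (130.5·12.65 + 1.4·6.49) / 131.9 = 12.58 mg/L.
238 L/s = 0.238 m³/s.
After input C: C = (131.9·12.58 + 0.238·40.8) / 132.2 = 12.63 mg/L.

12.6 mg/L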